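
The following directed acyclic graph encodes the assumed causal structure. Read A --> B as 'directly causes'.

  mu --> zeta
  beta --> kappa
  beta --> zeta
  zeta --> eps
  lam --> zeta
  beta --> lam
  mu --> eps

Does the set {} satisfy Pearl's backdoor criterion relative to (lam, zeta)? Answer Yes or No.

No

Backdoor paths from lam to zeta (paths whose first edge points into lam):
  P1: lam <- beta -> zeta
Condition 1 (no descendant of lam in the set): holds — descendants of lam are {eps, zeta}; none are in {}.
Condition 2 (every backdoor path blocked by {}):
  P1: open — no interior node is in the conditioning set.
{} does not satisfy the backdoor criterion.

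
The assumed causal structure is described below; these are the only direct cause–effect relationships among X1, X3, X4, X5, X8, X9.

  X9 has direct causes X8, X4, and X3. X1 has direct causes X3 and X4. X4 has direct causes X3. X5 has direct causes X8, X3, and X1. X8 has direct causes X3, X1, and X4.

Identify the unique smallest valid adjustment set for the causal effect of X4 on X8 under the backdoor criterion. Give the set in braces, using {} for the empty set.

{X3}

Variables eligible for adjustment (non-descendants of X4, excluding X4 and X8): {X3}.
Backdoor paths from X4 to X8:
  P1: X4 <- X3 -> X1 -> X8
  P2: X4 <- X3 -> X1 -> X5 <- X8
  P3: X4 <- X3 -> X8
  P4: X4 <- X3 -> X9 <- X8
  P5: X4 <- X3 -> X5 <- X1 -> X8
  P6: X4 <- X3 -> X5 <- X8
The empty set is not sufficient: P1 (X4 <- X3 -> X1 -> X8) has no collider blocking it and no conditioned non-collider, so it is open.
Try {X3}:
  P1: blocked at fork node X3 ∈ conditioning set.
  P2: blocked at fork node X3 ∈ conditioning set.
  P3: blocked at fork node X3 ∈ conditioning set.
  P4: blocked at fork node X3 ∈ conditioning set.
  P5: blocked at fork node X3 ∈ conditioning set.
  P6: blocked at fork node X3 ∈ conditioning set.
{X3} contains no descendant of X4 and blocks every backdoor path.
{X3} is the unique smallest valid adjustment set.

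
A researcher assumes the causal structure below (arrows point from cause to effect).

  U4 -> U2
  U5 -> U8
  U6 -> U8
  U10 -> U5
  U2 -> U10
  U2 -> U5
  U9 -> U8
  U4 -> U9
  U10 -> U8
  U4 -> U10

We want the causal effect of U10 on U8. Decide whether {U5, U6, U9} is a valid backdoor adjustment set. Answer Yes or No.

No

Backdoor paths from U10 to U8 (paths whose first edge points into U10):
  P1: U10 <- U4 -> U2 -> U5 -> U8
  P2: U10 <- U4 -> U9 -> U8
  P3: U10 <- U2 <- U4 -> U9 -> U8
  P4: U10 <- U2 -> U5 -> U8
Condition 1 (no descendant of U10 in the set): FAILS — U5 is a descendant of U10.
Condition 2 (every backdoor path blocked by {U5, U6, U9}):
  P1: blocked at chain node U5 ∈ conditioning set.
  P2: blocked at chain node U9 ∈ conditioning set.
  P3: blocked at chain node U9 ∈ conditioning set.
  P4: blocked at chain node U5 ∈ conditioning set.
{U5, U6, U9} does not satisfy the backdoor criterion.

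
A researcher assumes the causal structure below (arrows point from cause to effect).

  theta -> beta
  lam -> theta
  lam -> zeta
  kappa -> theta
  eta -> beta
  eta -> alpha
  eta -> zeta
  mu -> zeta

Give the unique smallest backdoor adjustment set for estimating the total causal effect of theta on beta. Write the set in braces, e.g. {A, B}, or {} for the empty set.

{}

Variables eligible for adjustment (non-descendants of theta, excluding theta and beta): {alpha, eta, kappa, lam, mu, zeta}.
Backdoor paths from theta to beta:
  P1: theta <- lam -> zeta <- eta -> beta
Each backdoor path contains an unconditioned collider, so every path is already blocked with the empty conditioning set:
  P1: blocked at collider zeta (neither it nor any descendant is in the conditioning set).
The empty set is therefore the unique smallest valid set.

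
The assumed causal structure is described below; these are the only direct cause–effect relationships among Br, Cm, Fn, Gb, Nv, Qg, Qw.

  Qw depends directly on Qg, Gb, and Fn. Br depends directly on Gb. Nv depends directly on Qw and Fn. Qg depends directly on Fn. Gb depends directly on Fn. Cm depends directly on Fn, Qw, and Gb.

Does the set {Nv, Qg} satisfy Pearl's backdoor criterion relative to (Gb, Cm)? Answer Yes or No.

No

Backdoor paths from Gb to Cm (paths whose first edge points into Gb):
  P1: Gb <- Fn -> Qg -> Qw -> Cm
  P2: Gb <- Fn -> Qw -> Cm
  P3: Gb <- Fn -> Nv <- Qw -> Cm
  P4: Gb <- Fn -> Cm
Condition 1 (no descendant of Gb in the set): FAILS — Nv is a descendant of Gb.
Condition 2 (every backdoor path blocked by {Nv, Qg}):
  P1: blocked at chain node Qg ∈ conditioning set.
  P2: open — no interior node is in the conditioning set.
  P3: open — collider(s) Nv are conditioned on (or have a conditioned descendant) and no non-collider on the path is in the set.
  P4: open — no interior node is in the conditioning set.
{Nv, Qg} does not satisfy the backdoor criterion.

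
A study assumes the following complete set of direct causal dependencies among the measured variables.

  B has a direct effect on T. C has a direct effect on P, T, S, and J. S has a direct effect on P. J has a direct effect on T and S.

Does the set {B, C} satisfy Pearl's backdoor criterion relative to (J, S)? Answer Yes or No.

Yes

Backdoor paths from J to S (paths whose first edge points into J):
  P1: J <- C -> S
  P2: J <- C -> P <- S
Condition 1 (no descendant of J in the set): holds — descendants of J are {P, S, T}; none are in {B, C}.
Condition 2 (every backdoor path blocked by {B, C}):
  P1: blocked at fork node C ∈ conditioning set.
  P2: blocked at fork node C ∈ conditioning set.
{B, C} satisfies the backdoor criterion.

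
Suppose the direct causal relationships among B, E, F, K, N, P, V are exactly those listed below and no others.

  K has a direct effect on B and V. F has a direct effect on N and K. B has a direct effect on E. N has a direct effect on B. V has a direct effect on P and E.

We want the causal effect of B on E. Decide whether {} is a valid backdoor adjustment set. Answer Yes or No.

No

Backdoor paths from B to E (paths whose first edge points into B):
  P1: B <- N <- F -> K -> V -> E
  P2: B <- K -> V -> E
Condition 1 (no descendant of B in the set): holds — descendants of B are {E}; none are in {}.
Condition 2 (every backdoor path blocked by {}):
  P1: open — no interior node is in the conditioning set.
  P2: open — no interior node is in the conditioning set.
{} does not satisfy the backdoor criterion.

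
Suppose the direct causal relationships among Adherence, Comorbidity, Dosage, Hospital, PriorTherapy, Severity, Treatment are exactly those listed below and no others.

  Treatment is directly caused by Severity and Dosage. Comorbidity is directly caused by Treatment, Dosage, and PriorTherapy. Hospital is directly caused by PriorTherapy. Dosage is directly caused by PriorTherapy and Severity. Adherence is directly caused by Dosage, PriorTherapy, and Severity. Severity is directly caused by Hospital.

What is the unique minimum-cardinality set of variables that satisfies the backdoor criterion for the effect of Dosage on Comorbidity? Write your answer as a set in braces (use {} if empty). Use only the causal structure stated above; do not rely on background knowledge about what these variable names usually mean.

Variables eligible for adjustment (non-descendants of Dosage, excluding Dosage and Comorbidity): {Hospital, PriorTherapy, Severity}.
Backdoor paths from Dosage to Comorbidity:
  P1: Dosage <- PriorTherapy -> Hospital -> Severity -> Treatment -> Comorbidity
  P2: Dosage <- PriorTherapy -> Comorbidity
  P3: Dosage <- PriorTherapy -> Adherence <- Severity -> Treatment -> Comorbidity
  P4: Dosage <- Severity <- Hospital <- PriorTherapy -> Comorbidity
  P5: Dosage <- Severity -> Treatment -> Comorbidity
  P6: Dosage <- Severity -> Adherence <- PriorTherapy -> Comorbidity
The empty set is not sufficient: P1 (Dosage <- PriorTherapy -> Hospital -> Severity -> Treatment -> Comorbidity) has no collider blocking it and no conditioned non-collider, so it is open.
Try {PriorTherapy, Severity}:
  P1: blocked at fork node PriorTherapy ∈ conditioning set.
  P2: blocked at fork node PriorTherapy ∈ conditioning set.
  P3: blocked at fork node PriorTherapy ∈ conditioning set.
  P4: blocked at chain node Severity ∈ conditioning set.
  P5: blocked at fork node Severity ∈ conditioning set.
  P6: blocked at fork node Severity ∈ conditioning set.
{PriorTherapy, Severity} contains no descendant of Dosage and blocks every backdoor path.
Every element of {PriorTherapy, Severity} is needed (dropping PriorTherapy leaves P2 open; dropping Severity leaves P5 open), so no proper subset is valid.
Among all size-2 subsets of the eligible variables, only {PriorTherapy, Severity} blocks every backdoor path, so it is the unique smallest valid adjustment set.

{PriorTherapy, Severity}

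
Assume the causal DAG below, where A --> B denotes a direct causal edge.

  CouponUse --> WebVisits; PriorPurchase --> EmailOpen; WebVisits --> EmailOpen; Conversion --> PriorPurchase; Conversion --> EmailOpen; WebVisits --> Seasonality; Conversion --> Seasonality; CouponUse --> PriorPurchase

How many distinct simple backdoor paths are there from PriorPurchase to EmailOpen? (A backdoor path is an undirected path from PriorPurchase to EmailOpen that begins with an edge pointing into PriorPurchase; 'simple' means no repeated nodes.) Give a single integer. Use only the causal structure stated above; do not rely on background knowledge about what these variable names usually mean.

4

A backdoor path from PriorPurchase to EmailOpen is any simple undirected path whose first edge points into PriorPurchase (i.e. leaves PriorPurchase via a parent).
Parents of PriorPurchase: {Conversion, CouponUse}.
Enumerating:
  P1: PriorPurchase <- CouponUse -> WebVisits -> EmailOpen
  P2: PriorPurchase <- CouponUse -> WebVisits -> Seasonality <- Conversion -> EmailOpen
  P3: PriorPurchase <- Conversion -> EmailOpen
  P4: PriorPurchase <- Conversion -> Seasonality <- WebVisits -> EmailOpen
That exhausts the simple backdoor paths. Count: 4.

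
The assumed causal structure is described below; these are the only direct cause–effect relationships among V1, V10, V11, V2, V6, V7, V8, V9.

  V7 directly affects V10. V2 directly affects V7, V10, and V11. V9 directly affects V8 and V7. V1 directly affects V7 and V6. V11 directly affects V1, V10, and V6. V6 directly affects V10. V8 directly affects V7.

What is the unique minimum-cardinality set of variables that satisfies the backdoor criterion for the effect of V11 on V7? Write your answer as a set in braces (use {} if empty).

{V2}

Variables eligible for adjustment (non-descendants of V11, excluding V11 and V7): {V2, V8, V9}.
Backdoor paths from V11 to V7:
  P1: V11 <- V2 -> V7
  P2: V11 <- V2 -> V10 <- V7
  P3: V11 <- V2 -> V10 <- V6 <- V1 -> V7
The empty set is not sufficient: P1 (V11 <- V2 -> V7) has no collider blocking it and no conditioned non-collider, so it is open.
Try {V2}:
  P1: blocked at fork node V2 ∈ conditioning set.
  P2: blocked at fork node V2 ∈ conditioning set.
  P3: blocked at fork node V2 ∈ conditioning set.
{V2} contains no descendant of V11 and blocks every backdoor path.
No other singleton works — e.g. {V9} leaves P1 open — so {V2} is the unique smallest valid adjustment set.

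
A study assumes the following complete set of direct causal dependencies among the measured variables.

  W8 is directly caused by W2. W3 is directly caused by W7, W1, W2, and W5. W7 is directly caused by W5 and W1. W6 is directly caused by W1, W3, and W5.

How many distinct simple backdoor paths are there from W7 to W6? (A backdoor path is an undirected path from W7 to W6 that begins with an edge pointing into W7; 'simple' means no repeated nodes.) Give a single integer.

6

A backdoor path from W7 to W6 is any simple undirected path whose first edge points into W7 (i.e. leaves W7 via a parent).
Parents of W7: {W1, W5}.
Enumerating:
  P1: W7 <- W1 -> W3 <- W5 -> W6
  P2: W7 <- W1 -> W3 -> W6
  P3: W7 <- W1 -> W6
  P4: W7 <- W5 -> W3 <- W1 -> W6
  P5: W7 <- W5 -> W3 -> W6
  P6: W7 <- W5 -> W6
That exhausts the simple backdoor paths. Count: 6.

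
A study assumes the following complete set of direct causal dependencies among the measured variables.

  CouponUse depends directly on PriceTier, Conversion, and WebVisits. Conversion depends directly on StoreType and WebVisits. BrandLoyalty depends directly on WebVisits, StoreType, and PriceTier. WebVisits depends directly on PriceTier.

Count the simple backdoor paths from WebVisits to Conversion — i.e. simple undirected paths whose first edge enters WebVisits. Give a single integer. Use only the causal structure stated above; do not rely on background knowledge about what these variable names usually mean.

A backdoor path from WebVisits to Conversion is any simple undirected path whose first edge points into WebVisits (i.e. leaves WebVisits via a parent).
Parents of WebVisits: {PriceTier}.
Enumerating:
  P1: WebVisits <- PriceTier -> BrandLoyalty <- StoreType -> Conversion
  P2: WebVisits <- PriceTier -> CouponUse <- Conversion
That exhausts the simple backdoor paths. Count: 2.

2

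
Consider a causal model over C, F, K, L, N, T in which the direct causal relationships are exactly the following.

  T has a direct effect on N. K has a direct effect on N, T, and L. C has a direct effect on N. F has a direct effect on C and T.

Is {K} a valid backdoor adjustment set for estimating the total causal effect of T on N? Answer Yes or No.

Backdoor paths from T to N (paths whose first edge points into T):
  P1: T <- F -> C -> N
  P2: T <- K -> N
Condition 1 (no descendant of T in the set): holds — descendants of T are {N}; none are in {K}.
Condition 2 (every backdoor path blocked by {K}):
  P1: open — no interior node is in the conditioning set.
  P2: blocked at fork node K ∈ conditioning set.
{K} does not satisfy the backdoor criterion.

No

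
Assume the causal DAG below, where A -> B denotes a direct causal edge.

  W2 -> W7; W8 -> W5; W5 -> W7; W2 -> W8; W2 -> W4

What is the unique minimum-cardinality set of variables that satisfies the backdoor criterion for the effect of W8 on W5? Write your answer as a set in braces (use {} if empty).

{}

Variables eligible for adjustment (non-descendants of W8, excluding W8 and W5): {W2, W4}.
Backdoor paths from W8 to W5:
  P1: W8 <- W2 -> W7 <- W5
Each backdoor path contains an unconditioned collider, so every path is already blocked with the empty conditioning set:
  P1: blocked at collider W7 (neither it nor any descendant is in the conditioning set).
The empty set is therefore the unique smallest valid set.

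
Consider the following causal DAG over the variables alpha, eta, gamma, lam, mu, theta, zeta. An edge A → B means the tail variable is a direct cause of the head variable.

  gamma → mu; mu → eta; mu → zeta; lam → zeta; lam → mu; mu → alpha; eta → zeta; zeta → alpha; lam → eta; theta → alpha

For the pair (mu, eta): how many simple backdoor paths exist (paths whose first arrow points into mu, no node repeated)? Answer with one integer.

A backdoor path from mu to eta is any simple undirected path whose first edge points into mu (i.e. leaves mu via a parent).
Parents of mu: {gamma, lam}.
Enumerating:
  P1: mu <- lam -> eta
  P2: mu <- lam -> zeta <- eta
That exhausts the simple backdoor paths. Count: 2.

2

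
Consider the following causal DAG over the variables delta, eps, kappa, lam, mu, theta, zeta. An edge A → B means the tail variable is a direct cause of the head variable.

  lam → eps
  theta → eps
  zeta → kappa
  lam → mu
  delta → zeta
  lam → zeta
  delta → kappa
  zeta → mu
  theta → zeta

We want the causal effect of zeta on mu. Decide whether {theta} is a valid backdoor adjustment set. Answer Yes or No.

No

Backdoor paths from zeta to mu (paths whose first edge points into zeta):
  P1: zeta <- lam -> mu
  P2: zeta <- theta -> eps <- lam -> mu
Condition 1 (no descendant of zeta in the set): holds — descendants of zeta are {kappa, mu}; none are in {theta}.
Condition 2 (every backdoor path blocked by {theta}):
  P1: open — no interior node is in the conditioning set.
  P2: blocked at fork node theta ∈ conditioning set.
{theta} does not satisfy the backdoor criterion.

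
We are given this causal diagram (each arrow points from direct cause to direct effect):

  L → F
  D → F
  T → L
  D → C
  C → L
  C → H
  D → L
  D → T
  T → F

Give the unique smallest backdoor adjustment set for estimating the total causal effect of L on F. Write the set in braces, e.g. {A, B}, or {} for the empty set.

{D, T}

Variables eligible for adjustment (non-descendants of L, excluding L and F): {C, D, H, T}.
Backdoor paths from L to F:
  P1: L <- D -> T -> F
  P2: L <- D -> F
  P3: L <- C <- D -> T -> F
  P4: L <- C <- D -> F
  P5: L <- T <- D -> F
  P6: L <- T -> F
The empty set is not sufficient: P1 (L <- D -> T -> F) has no collider blocking it and no conditioned non-collider, so it is open.
Try {D, T}:
  P1: blocked at fork node D ∈ conditioning set.
  P2: blocked at fork node D ∈ conditioning set.
  P3: blocked at fork node D ∈ conditioning set.
  P4: blocked at fork node D ∈ conditioning set.
  P5: blocked at chain node T ∈ conditioning set.
  P6: blocked at fork node T ∈ conditioning set.
{D, T} contains no descendant of L and blocks every backdoor path.
Every element of {D, T} is needed (dropping D leaves P2 open; dropping T leaves P6 open), so no proper subset is valid.
Among all size-2 subsets of the eligible variables, only {D, T} blocks every backdoor path, so it is the unique smallest valid adjustment set.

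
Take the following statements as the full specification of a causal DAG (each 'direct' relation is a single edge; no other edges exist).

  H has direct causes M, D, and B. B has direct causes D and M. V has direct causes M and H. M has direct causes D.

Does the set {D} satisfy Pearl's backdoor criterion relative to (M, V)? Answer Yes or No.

Yes

Backdoor paths from M to V (paths whose first edge points into M):
  P1: M <- D -> B -> H -> V
  P2: M <- D -> H -> V
Condition 1 (no descendant of M in the set): holds — descendants of M are {B, H, V}; none are in {D}.
Condition 2 (every backdoor path blocked by {D}):
  P1: blocked at fork node D ∈ conditioning set.
  P2: blocked at fork node D ∈ conditioning set.
{D} satisfies the backdoor criterion.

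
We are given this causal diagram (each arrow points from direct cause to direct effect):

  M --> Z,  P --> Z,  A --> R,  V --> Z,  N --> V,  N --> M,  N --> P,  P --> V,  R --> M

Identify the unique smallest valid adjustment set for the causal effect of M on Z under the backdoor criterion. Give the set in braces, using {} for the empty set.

Variables eligible for adjustment (non-descendants of M, excluding M and Z): {A, N, P, R, V}.
Backdoor paths from M to Z:
  P1: M <- N -> P -> V -> Z
  P2: M <- N -> P -> Z
  P3: M <- N -> V <- P -> Z
  P4: M <- N -> V -> Z
The empty set is not sufficient: P1 (M <- N -> P -> V -> Z) has no collider blocking it and no conditioned non-collider, so it is open.
Try {N}:
  P1: blocked at fork node N ∈ conditioning set.
  P2: blocked at fork node N ∈ conditioning set.
  P3: blocked at fork node N ∈ conditioning set.
  P4: blocked at fork node N ∈ conditioning set.
{N} contains no descendant of M and blocks every backdoor path.
No other singleton works — e.g. {P} leaves P4 open — so {N} is the unique smallest valid adjustment set.

{N}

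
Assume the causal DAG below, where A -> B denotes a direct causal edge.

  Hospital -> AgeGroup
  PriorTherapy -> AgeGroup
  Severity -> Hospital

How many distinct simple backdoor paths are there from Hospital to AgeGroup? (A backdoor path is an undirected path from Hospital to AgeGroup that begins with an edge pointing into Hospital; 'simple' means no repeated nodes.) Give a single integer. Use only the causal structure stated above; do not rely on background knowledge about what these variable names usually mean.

A backdoor path from Hospital to AgeGroup is any simple undirected path whose first edge points into Hospital (i.e. leaves Hospital via a parent).
Parents of Hospital: {Severity}.
No simple path from any parent of Hospital reaches AgeGroup without revisiting Hospital, so there are no backdoor paths.

0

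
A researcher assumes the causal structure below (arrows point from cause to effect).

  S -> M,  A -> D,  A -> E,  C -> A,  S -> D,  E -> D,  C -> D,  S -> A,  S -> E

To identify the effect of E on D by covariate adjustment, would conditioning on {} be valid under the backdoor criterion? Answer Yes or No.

No

Backdoor paths from E to D (paths whose first edge points into E):
  P1: E <- S -> A <- C -> D
  P2: E <- S -> A -> D
  P3: E <- S -> D
  P4: E <- A <- C -> D
  P5: E <- A <- S -> D
  P6: E <- A -> D
Condition 1 (no descendant of E in the set): holds — descendants of E are {D}; none are in {}.
Condition 2 (every backdoor path blocked by {}):
  P1: blocked at collider A (neither it nor any descendant is in the conditioning set).
  P2: open — no interior node is in the conditioning set.
  P3: open — no interior node is in the conditioning set.
  P4: open — no interior node is in the conditioning set.
  P5: open — no interior node is in the conditioning set.
  P6: open — no interior node is in the conditioning set.
{} does not satisfy the backdoor criterion.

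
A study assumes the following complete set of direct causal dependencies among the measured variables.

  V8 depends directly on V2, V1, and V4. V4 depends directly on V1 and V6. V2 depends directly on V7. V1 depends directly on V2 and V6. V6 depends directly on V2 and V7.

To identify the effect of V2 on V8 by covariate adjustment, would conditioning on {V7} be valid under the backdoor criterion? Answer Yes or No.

Backdoor paths from V2 to V8 (paths whose first edge points into V2):
  P1: V2 <- V7 -> V6 -> V1 -> V4 -> V8
  P2: V2 <- V7 -> V6 -> V1 -> V8
  P3: V2 <- V7 -> V6 -> V4 <- V1 -> V8
  P4: V2 <- V7 -> V6 -> V4 -> V8
Condition 1 (no descendant of V2 in the set): holds — descendants of V2 are {V1, V4, V6, V8}; none are in {V7}.
Condition 2 (every backdoor path blocked by {V7}):
  P1: blocked at fork node V7 ∈ conditioning set.
  P2: blocked at fork node V7 ∈ conditioning set.
  P3: blocked at fork node V7 ∈ conditioning set.
  P4: blocked at fork node V7 ∈ conditioning set.
{V7} satisfies the backdoor criterion.

Yes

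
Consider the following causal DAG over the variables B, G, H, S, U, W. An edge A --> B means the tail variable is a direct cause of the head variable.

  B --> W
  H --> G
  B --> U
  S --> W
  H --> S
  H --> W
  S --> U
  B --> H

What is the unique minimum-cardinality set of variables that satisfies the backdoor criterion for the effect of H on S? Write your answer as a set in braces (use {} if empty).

{}

Variables eligible for adjustment (non-descendants of H, excluding H and S): {B}.
Backdoor paths from H to S:
  P1: H <- B -> W <- S
  P2: H <- B -> U <- S
Each backdoor path contains an unconditioned collider, so every path is already blocked with the empty conditioning set:
  P1: blocked at collider W (neither it nor any descendant is in the conditioning set).
  P2: blocked at collider U (neither it nor any descendant is in the conditioning set).
The empty set is therefore the unique smallest valid set.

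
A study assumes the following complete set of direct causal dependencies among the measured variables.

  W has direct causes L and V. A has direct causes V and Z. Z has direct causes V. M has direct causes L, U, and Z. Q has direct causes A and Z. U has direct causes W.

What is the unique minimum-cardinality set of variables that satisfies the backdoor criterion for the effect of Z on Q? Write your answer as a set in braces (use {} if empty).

Variables eligible for adjustment (non-descendants of Z, excluding Z and Q): {L, U, V, W}.
Backdoor paths from Z to Q:
  P1: Z <- V -> A -> Q
The empty set is not sufficient: P1 (Z <- V -> A -> Q) has no collider blocking it and no conditioned non-collider, so it is open.
Try {V}:
  P1: blocked at fork node V ∈ conditioning set.
{V} contains no descendant of Z and blocks every backdoor path.
No other singleton works — e.g. {L} leaves P1 open — so {V} is the unique smallest valid adjustment set.

{V}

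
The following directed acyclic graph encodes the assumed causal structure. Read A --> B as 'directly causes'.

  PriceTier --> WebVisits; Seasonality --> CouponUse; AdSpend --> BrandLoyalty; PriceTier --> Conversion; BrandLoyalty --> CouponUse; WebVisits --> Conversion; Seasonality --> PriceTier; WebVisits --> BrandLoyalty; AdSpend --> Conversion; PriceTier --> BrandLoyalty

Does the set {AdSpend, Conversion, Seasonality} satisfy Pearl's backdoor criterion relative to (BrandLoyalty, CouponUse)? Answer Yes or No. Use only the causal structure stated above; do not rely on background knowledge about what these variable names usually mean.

Backdoor paths from BrandLoyalty to CouponUse (paths whose first edge points into BrandLoyalty):
  P1: BrandLoyalty <- AdSpend -> Conversion <- PriceTier <- Seasonality -> CouponUse
  P2: BrandLoyalty <- AdSpend -> Conversion <- WebVisits <- PriceTier <- Seasonality -> CouponUse
  P3: BrandLoyalty <- PriceTier <- Seasonality -> CouponUse
  P4: BrandLoyalty <- WebVisits <- PriceTier <- Seasonality -> CouponUse
  P5: BrandLoyalty <- WebVisits -> Conversion <- PriceTier <- Seasonality -> CouponUse
Condition 1 (no descendant of BrandLoyalty in the set): holds — descendants of BrandLoyalty are {CouponUse}; none are in {AdSpend, Conversion, Seasonality}.
Condition 2 (every backdoor path blocked by {AdSpend, Conversion, Seasonality}):
  P1: blocked at fork node AdSpend ∈ conditioning set.
  P2: blocked at fork node AdSpend ∈ conditioning set.
  P3: blocked at fork node Seasonality ∈ conditioning set.
  P4: blocked at fork node Seasonality ∈ conditioning set.
  P5: blocked at fork node Seasonality ∈ conditioning set.
{AdSpend, Conversion, Seasonality} satisfies the backdoor criterion.

Yes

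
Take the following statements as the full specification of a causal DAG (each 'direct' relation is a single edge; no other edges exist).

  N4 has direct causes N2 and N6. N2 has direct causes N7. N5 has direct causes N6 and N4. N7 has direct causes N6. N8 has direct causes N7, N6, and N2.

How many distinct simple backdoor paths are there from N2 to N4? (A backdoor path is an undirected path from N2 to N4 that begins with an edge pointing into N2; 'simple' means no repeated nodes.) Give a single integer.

4

A backdoor path from N2 to N4 is any simple undirected path whose first edge points into N2 (i.e. leaves N2 via a parent).
Parents of N2: {N7}.
Enumerating:
  P1: N2 <- N7 <- N6 -> N4
  P2: N2 <- N7 <- N6 -> N5 <- N4
  P3: N2 <- N7 -> N8 <- N6 -> N4
  P4: N2 <- N7 -> N8 <- N6 -> N5 <- N4
That exhausts the simple backdoor paths. Count: 4.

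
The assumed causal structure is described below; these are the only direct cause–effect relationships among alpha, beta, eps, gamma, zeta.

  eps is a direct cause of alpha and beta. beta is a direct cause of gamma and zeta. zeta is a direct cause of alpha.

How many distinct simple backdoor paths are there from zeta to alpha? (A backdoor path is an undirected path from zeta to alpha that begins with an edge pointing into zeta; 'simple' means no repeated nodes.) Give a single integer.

A backdoor path from zeta to alpha is any simple undirected path whose first edge points into zeta (i.e. leaves zeta via a parent).
Parents of zeta: {beta}.
Enumerating:
  P1: zeta <- beta <- eps -> alpha
That exhausts the simple backdoor paths. Count: 1.

1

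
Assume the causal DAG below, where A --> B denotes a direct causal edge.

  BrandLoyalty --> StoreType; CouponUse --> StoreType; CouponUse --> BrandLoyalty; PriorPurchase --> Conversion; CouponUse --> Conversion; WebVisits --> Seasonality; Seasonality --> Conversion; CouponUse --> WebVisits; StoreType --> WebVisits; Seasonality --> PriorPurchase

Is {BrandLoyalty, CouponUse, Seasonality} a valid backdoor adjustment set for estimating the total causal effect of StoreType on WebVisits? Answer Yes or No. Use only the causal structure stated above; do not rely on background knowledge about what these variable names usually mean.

Backdoor paths from StoreType to WebVisits (paths whose first edge points into StoreType):
  P1: StoreType <- CouponUse -> WebVisits
  P2: StoreType <- CouponUse -> Conversion <- Seasonality <- WebVisits
  P3: StoreType <- CouponUse -> Conversion <- PriorPurchase <- Seasonality <- WebVisits
  P4: StoreType <- BrandLoyalty <- CouponUse -> WebVisits
  P5: StoreType <- BrandLoyalty <- CouponUse -> Conversion <- Seasonality <- WebVisits
  P6: StoreType <- BrandLoyalty <- CouponUse -> Conversion <- PriorPurchase <- Seasonality <- WebVisits
Condition 1 (no descendant of StoreType in the set): FAILS — Seasonality is a descendant of StoreType.
Condition 2 (every backdoor path blocked by {BrandLoyalty, CouponUse, Seasonality}):
  P1: blocked at fork node CouponUse ∈ conditioning set.
  P2: blocked at fork node CouponUse ∈ conditioning set.
  P3: blocked at fork node CouponUse ∈ conditioning set.
  P4: blocked at chain node BrandLoyalty ∈ conditioning set.
  P5: blocked at chain node BrandLoyalty ∈ conditioning set.
  P6: blocked at chain node BrandLoyalty ∈ conditioning set.
{BrandLoyalty, CouponUse, Seasonality} does not satisfy the backdoor criterion.

No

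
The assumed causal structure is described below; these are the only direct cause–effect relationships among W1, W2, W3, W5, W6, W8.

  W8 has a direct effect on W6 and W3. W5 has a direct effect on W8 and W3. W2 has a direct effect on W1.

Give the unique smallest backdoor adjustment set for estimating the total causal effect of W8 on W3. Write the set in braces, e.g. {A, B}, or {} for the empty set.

{W5}

Variables eligible for adjustment (non-descendants of W8, excluding W8 and W3): {W1, W2, W5}.
Backdoor paths from W8 to W3:
  P1: W8 <- W5 -> W3
The empty set is not sufficient: P1 (W8 <- W5 -> W3) has no collider blocking it and no conditioned non-collider, so it is open.
Try {W5}:
  P1: blocked at fork node W5 ∈ conditioning set.
{W5} contains no descendant of W8 and blocks every backdoor path.
No other singleton works — e.g. {W2} leaves P1 open — so {W5} is the unique smallest valid adjustment set.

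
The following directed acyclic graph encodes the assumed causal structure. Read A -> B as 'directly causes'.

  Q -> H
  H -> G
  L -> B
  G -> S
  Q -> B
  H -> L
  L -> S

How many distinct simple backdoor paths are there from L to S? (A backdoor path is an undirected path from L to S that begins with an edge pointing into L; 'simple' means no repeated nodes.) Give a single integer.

A backdoor path from L to S is any simple undirected path whose first edge points into L (i.e. leaves L via a parent).
Parents of L: {H}.
Enumerating:
  P1: L <- H -> G -> S
That exhausts the simple backdoor paths. Count: 1.

1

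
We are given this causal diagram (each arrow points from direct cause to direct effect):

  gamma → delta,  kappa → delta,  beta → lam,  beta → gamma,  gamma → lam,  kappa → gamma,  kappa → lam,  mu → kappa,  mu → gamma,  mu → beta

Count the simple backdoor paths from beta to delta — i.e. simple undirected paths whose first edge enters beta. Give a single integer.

6

A backdoor path from beta to delta is any simple undirected path whose first edge points into beta (i.e. leaves beta via a parent).
Parents of beta: {mu}.
Enumerating:
  P1: beta <- mu -> kappa -> gamma -> delta
  P2: beta <- mu -> kappa -> delta
  P3: beta <- mu -> kappa -> lam <- gamma -> delta
  P4: beta <- mu -> gamma <- kappa -> delta
  P5: beta <- mu -> gamma -> delta
  P6: beta <- mu -> gamma -> lam <- kappa -> delta
That exhausts the simple backdoor paths. Count: 6.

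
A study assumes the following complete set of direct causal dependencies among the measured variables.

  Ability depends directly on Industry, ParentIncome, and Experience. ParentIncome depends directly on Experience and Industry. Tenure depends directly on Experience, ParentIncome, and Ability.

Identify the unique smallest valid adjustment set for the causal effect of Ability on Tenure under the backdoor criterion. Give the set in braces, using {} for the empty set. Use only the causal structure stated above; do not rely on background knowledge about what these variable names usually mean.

{Experience, ParentIncome}

Variables eligible for adjustment (non-descendants of Ability, excluding Ability and Tenure): {Experience, Industry, ParentIncome}.
Backdoor paths from Ability to Tenure:
  P1: Ability <- Experience -> ParentIncome -> Tenure
  P2: Ability <- Experience -> Tenure
  P3: Ability <- Industry -> ParentIncome <- Experience -> Tenure
  P4: Ability <- Industry -> ParentIncome -> Tenure
  P5: Ability <- ParentIncome <- Experience -> Tenure
  P6: Ability <- ParentIncome -> Tenure
The empty set is not sufficient: P1 (Ability <- Experience -> ParentIncome -> Tenure) has no collider blocking it and no conditioned non-collider, so it is open.
Try {Experience, ParentIncome}:
  P1: blocked at fork node Experience ∈ conditioning set.
  P2: blocked at fork node Experience ∈ conditioning set.
  P3: blocked at fork node Experience ∈ conditioning set.
  P4: blocked at chain node ParentIncome ∈ conditioning set.
  P5: blocked at chain node ParentIncome ∈ conditioning set.
  P6: blocked at fork node ParentIncome ∈ conditioning set.
{Experience, ParentIncome} contains no descendant of Ability and blocks every backdoor path.
Every element of {Experience, ParentIncome} is needed (dropping Experience leaves P2 open; dropping ParentIncome leaves P4 open), so no proper subset is valid.
Among all size-2 subsets of the eligible variables, only {Experience, ParentIncome} blocks every backdoor path, so it is the unique smallest valid adjustment set.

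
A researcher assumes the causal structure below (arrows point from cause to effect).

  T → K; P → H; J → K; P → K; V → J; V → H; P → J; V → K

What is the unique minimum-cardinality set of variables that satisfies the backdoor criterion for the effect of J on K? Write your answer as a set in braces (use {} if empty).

Variables eligible for adjustment (non-descendants of J, excluding J and K): {H, P, T, V}.
Backdoor paths from J to K:
  P1: J <- V -> H <- P -> K
  P2: J <- V -> K
  P3: J <- P -> H <- V -> K
  P4: J <- P -> K
The empty set is not sufficient: P2 (J <- V -> K) has no collider blocking it and no conditioned non-collider, so it is open.
Try {P, V}:
  P1: blocked at fork node V ∈ conditioning set.
  P2: blocked at fork node V ∈ conditioning set.
  P3: blocked at fork node P ∈ conditioning set.
  P4: blocked at fork node P ∈ conditioning set.
{P, V} contains no descendant of J and blocks every backdoor path.
Every element of {P, V} is needed (dropping P leaves P4 open; dropping V leaves P2 open), so no proper subset is valid.
Among all size-2 subsets of the eligible variables, only {P, V} blocks every backdoor path, so it is the unique smallest valid adjustment set.

{P, V}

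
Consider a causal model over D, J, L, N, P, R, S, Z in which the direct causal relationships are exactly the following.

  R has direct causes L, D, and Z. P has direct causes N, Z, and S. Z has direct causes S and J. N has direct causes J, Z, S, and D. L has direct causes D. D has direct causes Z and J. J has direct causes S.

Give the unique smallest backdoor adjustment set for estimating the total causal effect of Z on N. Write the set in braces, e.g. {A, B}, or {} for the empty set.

Variables eligible for adjustment (non-descendants of Z, excluding Z and N): {J, S}.
Backdoor paths from Z to N:
  P1: Z <- S -> J -> D -> N
  P2: Z <- S -> J -> N
  P3: Z <- S -> N
  P4: Z <- S -> P <- N
  P5: Z <- J <- S -> N
  P6: Z <- J <- S -> P <- N
  P7: Z <- J -> D -> N
  P8: Z <- J -> N
The empty set is not sufficient: P1 (Z <- S -> J -> D -> N) has no collider blocking it and no conditioned non-collider, so it is open.
Try {J, S}:
  P1: blocked at fork node S ∈ conditioning set.
  P2: blocked at fork node S ∈ conditioning set.
  P3: blocked at fork node S ∈ conditioning set.
  P4: blocked at fork node S ∈ conditioning set.
  P5: blocked at chain node J ∈ conditioning set.
  P6: blocked at chain node J ∈ conditioning set.
  P7: blocked at fork node J ∈ conditioning set.
  P8: blocked at fork node J ∈ conditioning set.
{J, S} contains no descendant of Z and blocks every backdoor path.
Every element of {J, S} is needed (dropping J leaves P7 open; dropping S leaves P3 open), so no proper subset is valid.
Among all size-2 subsets of the eligible variables, only {J, S} blocks every backdoor path, so it is the unique smallest valid adjustment set.

{J, S}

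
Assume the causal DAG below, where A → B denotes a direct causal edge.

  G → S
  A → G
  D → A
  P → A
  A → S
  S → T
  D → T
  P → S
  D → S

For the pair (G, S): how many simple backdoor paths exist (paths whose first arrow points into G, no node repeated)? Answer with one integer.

4

A backdoor path from G to S is any simple undirected path whose first edge points into G (i.e. leaves G via a parent).
Parents of G: {A}.
Enumerating:
  P1: G <- A <- P -> S
  P2: G <- A <- D -> S
  P3: G <- A <- D -> T <- S
  P4: G <- A -> S
That exhausts the simple backdoor paths. Count: 4.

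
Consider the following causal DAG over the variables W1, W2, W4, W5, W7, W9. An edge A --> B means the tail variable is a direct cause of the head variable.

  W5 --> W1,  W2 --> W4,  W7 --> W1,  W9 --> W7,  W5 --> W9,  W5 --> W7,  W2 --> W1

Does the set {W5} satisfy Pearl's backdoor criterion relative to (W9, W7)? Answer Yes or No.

Yes

Backdoor paths from W9 to W7 (paths whose first edge points into W9):
  P1: W9 <- W5 -> W7
  P2: W9 <- W5 -> W1 <- W7
Condition 1 (no descendant of W9 in the set): holds — descendants of W9 are {W1, W7}; none are in {W5}.
Condition 2 (every backdoor path blocked by {W5}):
  P1: blocked at fork node W5 ∈ conditioning set.
  P2: blocked at fork node W5 ∈ conditioning set.
{W5} satisfies the backdoor criterion.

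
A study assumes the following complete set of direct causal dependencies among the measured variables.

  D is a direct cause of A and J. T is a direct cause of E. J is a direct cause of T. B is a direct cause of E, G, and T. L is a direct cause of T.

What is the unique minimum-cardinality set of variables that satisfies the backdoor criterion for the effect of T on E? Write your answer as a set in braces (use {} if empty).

{B}

Variables eligible for adjustment (non-descendants of T, excluding T and E): {A, B, D, G, J, L}.
Backdoor paths from T to E:
  P1: T <- B -> E
The empty set is not sufficient: P1 (T <- B -> E) has no collider blocking it and no conditioned non-collider, so it is open.
Try {B}:
  P1: blocked at fork node B ∈ conditioning set.
{B} contains no descendant of T and blocks every backdoor path.
No other singleton works — e.g. {D} leaves P1 open — so {B} is the unique smallest valid adjustment set.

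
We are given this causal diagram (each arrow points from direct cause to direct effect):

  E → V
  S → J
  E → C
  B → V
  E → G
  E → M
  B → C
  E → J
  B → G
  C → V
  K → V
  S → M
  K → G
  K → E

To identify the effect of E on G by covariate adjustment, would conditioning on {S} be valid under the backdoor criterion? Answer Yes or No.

Backdoor paths from E to G (paths whose first edge points into E):
  P1: E <- K -> G
  P2: E <- K -> V <- B -> G
  P3: E <- K -> V <- C <- B -> G
Condition 1 (no descendant of E in the set): holds — descendants of E are {C, G, J, M, V}; none are in {S}.
Condition 2 (every backdoor path blocked by {S}):
  P1: open — no interior node is in the conditioning set.
  P2: blocked at collider V (neither it nor any descendant is in the conditioning set).
  P3: blocked at collider V (neither it nor any descendant is in the conditioning set).
{S} does not satisfy the backdoor criterion.

No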